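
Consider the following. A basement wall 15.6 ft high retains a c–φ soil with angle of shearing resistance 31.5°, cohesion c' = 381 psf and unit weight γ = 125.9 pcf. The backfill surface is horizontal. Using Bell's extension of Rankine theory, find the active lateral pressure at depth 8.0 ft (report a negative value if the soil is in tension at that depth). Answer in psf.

-111 psf

K_a = (1 − sin φ)/(1 + sin φ) = 0.3136.
σ_a = K_a γ z − 2c√K_a = 0.3136×125.9×8.0 − 2×381×0.5600 = -110.9 psf.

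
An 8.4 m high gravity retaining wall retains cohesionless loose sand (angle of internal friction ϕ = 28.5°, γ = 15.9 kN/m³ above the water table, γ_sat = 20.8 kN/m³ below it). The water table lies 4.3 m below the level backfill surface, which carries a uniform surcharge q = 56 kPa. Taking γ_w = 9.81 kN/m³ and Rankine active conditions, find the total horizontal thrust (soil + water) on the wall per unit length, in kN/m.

433 kN/m

K_a = tan²(45° − φ/2) = 0.3540.
γ' = 20.8 − 9.81 = 10.99 kN/m³. h₂ = H − d_w = 4.1 m.
σ'_h: at surface K_a·q = 19.82; at WT K_a(q+γd_w) = 44.02; at base K_a(q+γd_w+γ'h₂) = 59.97 kPa.
P₁ = ½(19.82+44.02)×4.3 = 137.3; P₂ = ½(44.02+59.97)×4.1 = 213.2; P_w = ½γ_w h₂² = 82.45.
Total = 137.3+213.2+82.45 = 432.9 kN/m.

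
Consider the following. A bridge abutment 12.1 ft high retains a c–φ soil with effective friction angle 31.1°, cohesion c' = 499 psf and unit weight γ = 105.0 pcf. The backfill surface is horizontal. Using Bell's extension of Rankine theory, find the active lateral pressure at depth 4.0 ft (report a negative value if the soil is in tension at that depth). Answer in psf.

-430 psf

K_a = (1 − sin φ)/(1 + sin φ) = 0.3188.
σ_a = K_a γ z − 2c√K_a = 0.3188×105.0×4.0 − 2×499×0.5646 = -429.6 psf.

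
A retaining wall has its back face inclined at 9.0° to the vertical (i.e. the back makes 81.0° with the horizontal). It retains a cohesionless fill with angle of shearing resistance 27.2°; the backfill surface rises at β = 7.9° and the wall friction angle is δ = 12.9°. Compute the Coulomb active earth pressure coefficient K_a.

K_a = sin²(α+φ) / [sin²α · sin(α−δ) · (1 + √{sin(φ+δ)sin(φ−β) / (sin(α−δ)sin(α+β))})²].
With α = 81.0°, φ = 27.2°, δ = 12.9°, β = 7.9°: K_a = 0.4558.

0.456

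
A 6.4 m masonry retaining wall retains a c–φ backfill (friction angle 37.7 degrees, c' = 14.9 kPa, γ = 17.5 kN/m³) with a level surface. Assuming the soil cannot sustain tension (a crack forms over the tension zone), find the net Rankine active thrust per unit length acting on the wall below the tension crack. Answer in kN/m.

18.1 kN/m

K_a = 0.2411; √K_a = 0.4910.
Tension-crack depth z_c = 2c/(γ√K_a) = 2×14.9/(17.5×0.4910) = 3.468 m.
σ_a at base = K_a γ H − 2c√K_a = 0.2411×17.5×6.4 − 2×14.9×0.4910 = 12.37 kPa.
P_a = ½ × 12.37 × (H − z_c) = 0.5×12.37×2.932 = 18.13 kN/m.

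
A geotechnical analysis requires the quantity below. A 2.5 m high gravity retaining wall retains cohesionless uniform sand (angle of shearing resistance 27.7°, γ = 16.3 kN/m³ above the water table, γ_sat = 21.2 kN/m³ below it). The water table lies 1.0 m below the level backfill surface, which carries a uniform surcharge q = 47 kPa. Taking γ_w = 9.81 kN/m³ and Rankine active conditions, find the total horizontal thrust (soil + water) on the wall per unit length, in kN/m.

70.6 kN/m

K_a = tan²(45° − φ/2) = 0.3653.
γ' = 21.2 − 9.81 = 11.39 kN/m³. h₂ = H − d_w = 1.5 m.
σ'_h: at surface K_a·q = 17.17; at WT K_a(q+γd_w) = 23.13; at base K_a(q+γd_w+γ'h₂) = 29.37 kPa.
P₁ = ½(17.17+23.13)×1.0 = 20.15; P₂ = ½(23.13+29.37)×1.5 = 39.37; P_w = ½γ_w h₂² = 11.04.
Total = 20.15+39.37+11.04 = 70.55 kN/m.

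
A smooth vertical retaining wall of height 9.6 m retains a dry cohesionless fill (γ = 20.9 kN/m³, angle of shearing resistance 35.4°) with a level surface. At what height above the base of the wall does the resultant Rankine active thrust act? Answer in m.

K_a = 0.2664.
The pressure distribution is triangular, so the resultant acts at H/3 above the base = 9.6/3 = 3.200 m.

3.20 m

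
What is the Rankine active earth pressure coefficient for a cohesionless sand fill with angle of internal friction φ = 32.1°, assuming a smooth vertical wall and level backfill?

0.306

K_a = tan²(45° − φ/2) = tan²(28.95°) = 0.3060.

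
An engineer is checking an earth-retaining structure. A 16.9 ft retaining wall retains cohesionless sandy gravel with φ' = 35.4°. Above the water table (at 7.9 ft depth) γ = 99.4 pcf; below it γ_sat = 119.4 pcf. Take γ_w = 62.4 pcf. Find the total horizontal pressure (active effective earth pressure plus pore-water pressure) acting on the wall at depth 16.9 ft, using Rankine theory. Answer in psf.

K_a = (1 − sin φ)/(1 + sin φ) = 0.2664.
γ' = 119.4 − 62.4 = 57.00 pcf.
Effective vertical stress at 16.9 ft: σ'_v = 99.4×7.9 + 57.00×9.00 = 1298 psf.
σ'_h = K_a σ'_v = 0.2664 × 1298 = 345.9 psf; u = γ_w × 9.00 = 561.6 psf.
Total σ_h = 345.9 + 561.6 = 907.5 psf.

907 psf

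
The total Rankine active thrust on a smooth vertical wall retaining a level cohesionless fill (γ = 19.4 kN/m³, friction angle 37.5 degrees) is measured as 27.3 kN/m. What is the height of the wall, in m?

3.40 m

K_a = 0.2432. P_a = ½ K_a γ H² ⇒ H = √(2P_a/(K_a γ)).
H = √(2×27.3/(0.2432×19.4)) = 3.402 m.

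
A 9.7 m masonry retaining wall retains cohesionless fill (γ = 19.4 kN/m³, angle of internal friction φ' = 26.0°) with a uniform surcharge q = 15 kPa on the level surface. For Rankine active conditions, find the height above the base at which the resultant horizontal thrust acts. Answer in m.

K_a = 0.3905.
Triangular part P₁ = ½K_aγH² = 356.4 at H/3 = 3.233 m; rectangular part P₂ = K_a q H = 56.81 at H/2 = 4.850 m.
ȳ = (P₁·3.233 + P₂·4.850)/(P₁+P₂) = 3.456 m.

3.46 m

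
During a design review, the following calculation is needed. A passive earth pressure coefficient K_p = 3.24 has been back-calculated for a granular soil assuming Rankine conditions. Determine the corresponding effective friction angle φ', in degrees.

31.9°

K_p = (1+sin φ)/(1−sin φ) ⇒ sin φ = (K_p − 1)/(K_p + 1) = 0.5283.
φ = arcsin(0.5283) = 31.89°.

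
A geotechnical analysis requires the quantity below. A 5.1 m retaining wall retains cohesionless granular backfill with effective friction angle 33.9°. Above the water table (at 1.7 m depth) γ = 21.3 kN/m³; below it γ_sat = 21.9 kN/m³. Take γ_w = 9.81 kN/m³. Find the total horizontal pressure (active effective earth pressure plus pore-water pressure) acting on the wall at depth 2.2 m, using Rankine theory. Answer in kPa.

K_a = (1 − sin φ)/(1 + sin φ) = 0.2839.
γ' = 21.9 − 9.81 = 12.09 kN/m³.
Effective vertical stress at 2.2 m: σ'_v = 21.3×1.7 + 12.09×0.500 = 42.26 kPa.
σ'_h = K_a σ'_v = 0.2839 × 42.26 = 12.00 kPa; u = γ_w × 0.500 = 4.905 kPa.
Total σ_h = 12.00 + 4.905 = 16.90 kPa.

16.9 kPa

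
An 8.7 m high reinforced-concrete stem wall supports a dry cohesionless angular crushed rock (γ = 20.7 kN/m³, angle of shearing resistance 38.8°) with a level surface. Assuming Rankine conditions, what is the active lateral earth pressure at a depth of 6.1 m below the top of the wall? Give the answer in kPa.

K_a = (1 − sin φ)/(1 + sin φ) = 0.2296.
σ_h = K_a γ z = 0.2296 × 20.7 × 6.1 = 28.99 kPa.

29.0 kPa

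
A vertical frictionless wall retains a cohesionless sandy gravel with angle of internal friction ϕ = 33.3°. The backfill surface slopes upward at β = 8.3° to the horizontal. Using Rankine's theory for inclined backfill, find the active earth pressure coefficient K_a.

0.299

K_a = cos β · (cos β − √(cos²β − cos²φ)) / (cos β + √(cos²β − cos²φ)).
cos β = 0.9895, cos φ = 0.8358, √(cos²β − cos²φ) = 0.5297.
K_a = 0.9895 × (0.9895 − 0.5297)/(0.9895 + 0.5297) = 0.2995.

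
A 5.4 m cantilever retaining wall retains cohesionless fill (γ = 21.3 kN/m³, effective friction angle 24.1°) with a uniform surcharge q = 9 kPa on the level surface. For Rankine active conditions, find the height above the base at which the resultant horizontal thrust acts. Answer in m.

K_a = 0.4201.
Triangular part P₁ = ½K_aγH² = 130.5 at H/3 = 1.800 m; rectangular part P₂ = K_a q H = 20.42 at H/2 = 2.700 m.
ȳ = (P₁·1.800 + P₂·2.700)/(P₁+P₂) = 1.922 m.

1.92 m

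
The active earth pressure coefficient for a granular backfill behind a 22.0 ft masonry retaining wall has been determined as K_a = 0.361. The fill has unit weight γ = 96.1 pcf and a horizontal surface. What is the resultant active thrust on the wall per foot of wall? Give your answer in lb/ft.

P = ½ K_a γ H² = 0.5 × 0.361 × 96.1 × 22.0² = 8395 lb/ft.

8400 lb/ft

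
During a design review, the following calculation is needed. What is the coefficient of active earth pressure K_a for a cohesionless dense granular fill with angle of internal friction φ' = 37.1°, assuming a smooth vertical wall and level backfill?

K_a = (1 − sin φ)/(1 + sin φ) = (1 − sin 37.1°)/(1 + sin 37.1°) = 0.2475.

0.247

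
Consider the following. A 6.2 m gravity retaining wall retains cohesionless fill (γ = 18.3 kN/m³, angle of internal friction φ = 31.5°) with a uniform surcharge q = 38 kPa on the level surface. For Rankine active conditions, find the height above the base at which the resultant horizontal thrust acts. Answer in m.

K_a = 0.3136.
Triangular part P₁ = ½K_aγH² = 110.3 at H/3 = 2.067 m; rectangular part P₂ = K_a q H = 73.89 at H/2 = 3.100 m.
ȳ = (P₁·2.067 + P₂·3.100)/(P₁+P₂) = 2.481 m.

2.48 m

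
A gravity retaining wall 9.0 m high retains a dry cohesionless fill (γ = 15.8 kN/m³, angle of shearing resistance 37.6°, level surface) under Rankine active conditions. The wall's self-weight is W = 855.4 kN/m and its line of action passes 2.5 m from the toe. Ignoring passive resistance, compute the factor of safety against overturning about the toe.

K_a = tan²(45° − 37.6°/2) = 0.2421.
P_a = ½K_aγH² = 0.5×0.2421×15.8×9.0² = 154.9 kN/m, acting at H/3 = 3.000 m above the base.
Overturning moment M_o = P_a × H/3 = 154.9 × 3.000 = 464.8.
Resisting moment M_r = W × 2.5 = 855.4 × 2.5 = 2138.
FS_overturning = M_r/M_o = 2138/464.8 = 4.601.

4.60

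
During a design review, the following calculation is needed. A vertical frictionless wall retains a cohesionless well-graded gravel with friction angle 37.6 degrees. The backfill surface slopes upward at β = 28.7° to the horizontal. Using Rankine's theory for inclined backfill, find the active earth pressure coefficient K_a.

0.350

K_a = cos β · (cos β − √(cos²β − cos²φ)) / (cos β + √(cos²β − cos²φ)).
cos β = 0.8771, cos φ = 0.7923, √(cos²β − cos²φ) = 0.3764.
K_a = 0.8771 × (0.8771 − 0.3764)/(0.8771 + 0.3764) = 0.3504.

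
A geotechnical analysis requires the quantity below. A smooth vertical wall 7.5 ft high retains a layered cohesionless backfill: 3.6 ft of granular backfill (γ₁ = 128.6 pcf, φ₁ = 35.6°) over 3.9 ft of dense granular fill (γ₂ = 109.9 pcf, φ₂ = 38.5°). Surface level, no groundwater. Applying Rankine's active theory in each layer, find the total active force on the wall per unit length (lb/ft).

K_a1 = tan²(45°−35.6°/2) = 0.2641; K_a2 = tan²(45°−38.5°/2) = 0.2327.
Layer 1: σ at base = K_a1 γ₁ h₁ = 122.3 psf; P₁ = ½×122.3×3.6 = 220.1.
Layer 2: σ_v at top = γ₁h₁ = 463.0; σ_h top = K_a2×463.0 = 107.7; σ_h base = K_a2×(463.0+109.9×3.9) = 207.4.
P₂ = ½(107.7+207.4)×3.9 = 614.5. Total P_a = 220.1+614.5 = 834.6 lb/ft.

835 lb/ft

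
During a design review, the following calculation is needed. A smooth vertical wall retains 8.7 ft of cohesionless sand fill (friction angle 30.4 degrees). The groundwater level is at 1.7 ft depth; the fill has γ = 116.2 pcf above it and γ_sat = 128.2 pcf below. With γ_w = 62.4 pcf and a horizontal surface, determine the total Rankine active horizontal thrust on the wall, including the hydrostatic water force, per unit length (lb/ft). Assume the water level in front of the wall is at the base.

K_a = tan²(45° − φ/2) = 0.3280.
γ' = 128.2 − 62.4 = 65.80 pcf. Depth below WT = 7.0 ft.
σ'_h at WT = K_a γ d_w = 64.79 psf; at base = 64.79 + K_a γ' × 7.0 = 215.9 psf.
P₁ (0–1.7 ft) = ½×64.79×1.7 = 55.07. P₂ (1.7–8.7 ft) = ½(64.79+215.9)×7.0 = 982.3.
P_w = ½ γ_w h₂² = 0.5×62.4×7.0² = 1529. Total = 55.07+982.3+1529 = 2566 lb/ft.

2570 lb/ft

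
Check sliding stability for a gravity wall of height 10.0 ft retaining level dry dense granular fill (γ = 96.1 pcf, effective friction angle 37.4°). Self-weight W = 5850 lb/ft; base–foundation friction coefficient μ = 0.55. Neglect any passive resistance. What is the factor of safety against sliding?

2.74

K_a = tan²(45° − 37.4°/2) = 0.2443.
P_a = ½K_aγH² = 0.5×0.2443×96.1×10.0² = 1174 lb/ft, acting at H/3 = 3.333 ft above the base.
FS_sliding = μW / P_a = 0.55×5850 / 1174 = 2.741.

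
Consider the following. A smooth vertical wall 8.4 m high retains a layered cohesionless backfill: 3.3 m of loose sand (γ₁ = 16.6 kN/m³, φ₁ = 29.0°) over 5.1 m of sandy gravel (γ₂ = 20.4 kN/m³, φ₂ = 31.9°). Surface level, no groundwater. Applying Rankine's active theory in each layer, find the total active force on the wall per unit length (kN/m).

199 kN/m

K_a1 = tan²(45°−29.0°/2) = 0.3470; K_a2 = tan²(45°−31.9°/2) = 0.3085.
Layer 1: σ at base = K_a1 γ₁ h₁ = 19.01 kPa; P₁ = ½×19.01×3.3 = 31.36.
Layer 2: σ_v at top = γ₁h₁ = 54.78; σ_h top = K_a2×54.78 = 16.90; σ_h base = K_a2×(54.78+20.4×5.1) = 49.00.
P₂ = ½(16.90+49.00)×5.1 = 168.0. Total P_a = 31.36+168.0 = 199.4 kN/m.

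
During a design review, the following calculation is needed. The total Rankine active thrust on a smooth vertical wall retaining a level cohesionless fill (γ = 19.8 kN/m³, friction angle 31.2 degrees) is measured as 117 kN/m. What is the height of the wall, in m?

6.10 m

K_a = 0.3175. P_a = ½ K_a γ H² ⇒ H = √(2P_a/(K_a γ)).
H = √(2×117/(0.3175×19.8)) = 6.101 m.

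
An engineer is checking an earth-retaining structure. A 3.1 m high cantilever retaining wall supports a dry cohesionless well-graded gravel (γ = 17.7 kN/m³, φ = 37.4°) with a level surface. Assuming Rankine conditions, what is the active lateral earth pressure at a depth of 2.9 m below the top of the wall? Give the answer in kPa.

12.5 kPa

K_a = (1 − sin φ)/(1 + sin φ) = 0.2443.
σ_h = K_a γ z = 0.2443 × 17.7 × 2.9 = 12.54 kPa.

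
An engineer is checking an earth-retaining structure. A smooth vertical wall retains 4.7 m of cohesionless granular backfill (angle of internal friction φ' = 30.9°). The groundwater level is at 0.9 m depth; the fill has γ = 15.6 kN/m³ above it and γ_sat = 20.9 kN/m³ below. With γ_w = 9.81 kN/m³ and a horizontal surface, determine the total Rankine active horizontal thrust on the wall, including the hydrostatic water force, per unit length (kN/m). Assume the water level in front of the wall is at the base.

116 kN/m

K_a = tan²(45° − φ/2) = 0.3214.
γ' = 20.9 − 9.81 = 11.09 kN/m³. Depth below WT = 3.8 m.
σ'_h at WT = K_a γ d_w = 4.513 kPa; at base = 4.513 + K_a γ' × 3.8 = 18.06 kPa.
P₁ (0–0.9 m) = ½×4.513×0.9 = 2.031. P₂ (0.9–4.7 m) = ½(4.513+18.06)×3.8 = 42.88.
P_w = ½ γ_w h₂² = 0.5×9.81×3.8² = 70.83. Total = 2.031+42.88+70.83 = 115.7 kN/m.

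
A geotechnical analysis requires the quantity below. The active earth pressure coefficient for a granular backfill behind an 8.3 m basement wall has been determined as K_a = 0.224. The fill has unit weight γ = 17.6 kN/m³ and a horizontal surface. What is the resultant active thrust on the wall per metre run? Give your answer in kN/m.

136 kN/m

P = ½ K_a γ H² = 0.5 × 0.224 × 17.6 × 8.3² = 135.8 kN/m.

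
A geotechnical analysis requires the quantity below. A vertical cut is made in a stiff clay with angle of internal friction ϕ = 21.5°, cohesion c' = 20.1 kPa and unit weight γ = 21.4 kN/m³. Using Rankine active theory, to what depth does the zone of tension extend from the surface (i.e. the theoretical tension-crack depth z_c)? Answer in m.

2.76 m

K_a = tan²(45° − 21.5°/2) = 0.4636; √K_a = 0.6809.
The active pressure is zero where K_a γ z = 2c√K_a, so z_c = 2c/(γ√K_a) = 2×20.1/(21.4×0.6809) = 2.759 m.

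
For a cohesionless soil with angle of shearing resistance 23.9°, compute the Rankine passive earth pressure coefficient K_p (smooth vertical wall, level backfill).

K_p = (1 + sin φ)/(1 − sin φ) = tan²(45° + 23.9°/2) = 2.362.

2.36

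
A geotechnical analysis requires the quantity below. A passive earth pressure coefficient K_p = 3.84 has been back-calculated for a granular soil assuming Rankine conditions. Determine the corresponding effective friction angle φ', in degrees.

35.9°

K_p = (1+sin φ)/(1−sin φ) ⇒ sin φ = (K_p − 1)/(K_p + 1) = 0.5868.
φ = arcsin(0.5868) = 35.93°.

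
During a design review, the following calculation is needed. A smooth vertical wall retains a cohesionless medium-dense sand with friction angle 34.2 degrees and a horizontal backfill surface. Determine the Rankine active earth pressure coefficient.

K_a = tan²(45° − φ/2) = tan²(27.90°) = 0.2803.

0.280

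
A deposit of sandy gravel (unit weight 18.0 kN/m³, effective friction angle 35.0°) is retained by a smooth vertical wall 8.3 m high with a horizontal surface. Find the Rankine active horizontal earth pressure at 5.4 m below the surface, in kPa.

K_a = (1 − sin φ)/(1 + sin φ) = 0.2710.
σ_h = K_a γ z = 0.2710 × 18.0 × 5.4 = 26.34 kPa.

26.3 kPa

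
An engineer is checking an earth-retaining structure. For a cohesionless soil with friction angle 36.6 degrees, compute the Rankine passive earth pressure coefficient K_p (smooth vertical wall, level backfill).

K_p = (1 + sin φ)/(1 − sin φ) = tan²(45° + 36.6°/2) = 3.953.

3.95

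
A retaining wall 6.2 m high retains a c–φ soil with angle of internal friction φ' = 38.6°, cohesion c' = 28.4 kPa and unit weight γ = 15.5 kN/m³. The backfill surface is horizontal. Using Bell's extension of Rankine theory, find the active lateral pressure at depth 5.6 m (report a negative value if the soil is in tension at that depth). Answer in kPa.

K_a = (1 − sin φ)/(1 + sin φ) = 0.2316.
σ_a = K_a γ z − 2c√K_a = 0.2316×15.5×5.6 − 2×28.4×0.4813 = -7.232 kPa.

-7.23 kPa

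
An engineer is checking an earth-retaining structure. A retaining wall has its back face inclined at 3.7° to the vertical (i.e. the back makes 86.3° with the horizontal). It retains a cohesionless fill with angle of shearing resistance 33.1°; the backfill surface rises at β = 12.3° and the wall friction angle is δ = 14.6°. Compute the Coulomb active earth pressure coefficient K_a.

K_a = sin²(α+φ) / [sin²α · sin(α−δ) · (1 + √{sin(φ+δ)sin(φ−β) / (sin(α−δ)sin(α+β))})²].
With α = 86.3°, φ = 33.1°, δ = 14.6°, β = 12.3°: K_a = 0.3434.

0.343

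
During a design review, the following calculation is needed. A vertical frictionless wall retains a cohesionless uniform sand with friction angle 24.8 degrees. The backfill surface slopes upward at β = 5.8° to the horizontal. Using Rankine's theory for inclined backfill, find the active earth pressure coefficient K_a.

K_a = cos β · (cos β − √(cos²β − cos²φ)) / (cos β + √(cos²β − cos²φ)).
cos β = 0.9949, cos φ = 0.9078, √(cos²β − cos²φ) = 0.4071.
K_a = 0.9949 × (0.9949 − 0.4071)/(0.9949 + 0.4071) = 0.4171.

0.417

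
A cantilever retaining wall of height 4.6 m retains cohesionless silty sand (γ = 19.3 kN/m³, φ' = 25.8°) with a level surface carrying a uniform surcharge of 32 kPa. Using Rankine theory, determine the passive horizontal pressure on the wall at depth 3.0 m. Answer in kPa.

228 kPa

K_p = (1 + sin φ)/(1 − sin φ) = 2.541.
σ_v = γz + q = 19.3 × 3.0 + 32 = 89.90 kPa.
σ_h = K_p σ_v = 2.541 × 89.90 = 228.5 kPa.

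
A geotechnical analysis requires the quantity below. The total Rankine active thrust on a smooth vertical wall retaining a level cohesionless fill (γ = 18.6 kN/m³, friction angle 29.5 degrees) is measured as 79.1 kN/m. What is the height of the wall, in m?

5.00 m

K_a = 0.3401. P_a = ½ K_a γ H² ⇒ H = √(2P_a/(K_a γ)).
H = √(2×79.1/(0.3401×18.6)) = 5.001 m.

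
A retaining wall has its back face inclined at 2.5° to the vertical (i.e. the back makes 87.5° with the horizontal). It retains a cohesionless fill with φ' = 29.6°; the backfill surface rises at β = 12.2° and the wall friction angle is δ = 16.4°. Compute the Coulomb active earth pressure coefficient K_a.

K_a = sin²(α+φ) / [sin²α · sin(α−δ) · (1 + √{sin(φ+δ)sin(φ−β) / (sin(α−δ)sin(α+β))})²].
With α = 87.5°, φ = 29.6°, δ = 16.4°, β = 12.2°: K_a = 0.3830.

0.383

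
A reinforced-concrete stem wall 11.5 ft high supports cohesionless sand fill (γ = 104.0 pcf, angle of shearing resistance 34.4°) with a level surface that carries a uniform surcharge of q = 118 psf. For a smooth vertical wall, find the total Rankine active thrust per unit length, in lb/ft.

K_a = tan²(45° − φ/2) = 0.2780.
Soil triangle: ½ K_a γ H² = 0.5×0.2780×104.0×11.5² = 1912 lb/ft.
Surcharge rectangle: K_a q H = 0.2780×118×11.5 = 377.2 lb/ft.
Total = 1912 + 377.2 = 2289 lb/ft.

2290 lb/ft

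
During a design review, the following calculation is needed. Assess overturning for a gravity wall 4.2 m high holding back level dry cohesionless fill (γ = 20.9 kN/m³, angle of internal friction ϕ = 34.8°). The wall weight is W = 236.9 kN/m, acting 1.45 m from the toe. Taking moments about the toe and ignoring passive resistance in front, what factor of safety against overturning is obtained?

K_a = tan²(45° − 34.8°/2) = 0.2733.
P_a = ½K_aγH² = 0.5×0.2733×20.9×4.2² = 50.38 kN/m, acting at H/3 = 1.400 m above the base.
Overturning moment M_o = P_a × H/3 = 50.38 × 1.400 = 70.53.
Resisting moment M_r = W × 1.45 = 236.9 × 1.45 = 343.5.
FS_overturning = M_r/M_o = 343.5/70.53 = 4.870.

4.87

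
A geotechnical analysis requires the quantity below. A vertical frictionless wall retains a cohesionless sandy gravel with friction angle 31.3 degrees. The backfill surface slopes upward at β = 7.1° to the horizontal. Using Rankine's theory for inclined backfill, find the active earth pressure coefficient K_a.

0.323

K_a = cos β · (cos β − √(cos²β − cos²φ)) / (cos β + √(cos²β − cos²φ)).
cos β = 0.9923, cos φ = 0.8545, √(cos²β − cos²φ) = 0.5046.
K_a = 0.9923 × (0.9923 − 0.5046)/(0.9923 + 0.5046) = 0.3233.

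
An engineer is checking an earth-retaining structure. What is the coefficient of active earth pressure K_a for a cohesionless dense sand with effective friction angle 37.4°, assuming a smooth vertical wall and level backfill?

K_a = (1 − sin φ)/(1 + sin φ) = (1 − sin 37.4°)/(1 + sin 37.4°) = 0.2443.

0.244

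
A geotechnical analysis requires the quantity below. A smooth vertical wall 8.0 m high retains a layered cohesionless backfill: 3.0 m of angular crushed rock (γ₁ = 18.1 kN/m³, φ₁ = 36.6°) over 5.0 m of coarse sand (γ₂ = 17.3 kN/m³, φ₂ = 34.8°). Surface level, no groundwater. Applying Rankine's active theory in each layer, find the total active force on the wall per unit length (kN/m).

K_a1 = tan²(45°−36.6°/2) = 0.2530; K_a2 = tan²(45°−34.8°/2) = 0.2733.
Layer 1: σ at base = K_a1 γ₁ h₁ = 13.74 kPa; P₁ = ½×13.74×3.0 = 20.60.
Layer 2: σ_v at top = γ₁h₁ = 54.30; σ_h top = K_a2×54.30 = 14.84; σ_h base = K_a2×(54.30+17.3×5.0) = 38.48.
P₂ = ½(14.84+38.48)×5.0 = 133.3. Total P_a = 20.60+133.3 = 153.9 kN/m.

154 kN/m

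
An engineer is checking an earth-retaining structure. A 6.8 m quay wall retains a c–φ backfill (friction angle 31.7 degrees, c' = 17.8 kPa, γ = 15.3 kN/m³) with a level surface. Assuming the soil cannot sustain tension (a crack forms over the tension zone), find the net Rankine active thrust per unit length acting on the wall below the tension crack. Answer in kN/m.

16.4 kN/m

K_a = 0.3111; √K_a = 0.5577.
Tension-crack depth z_c = 2c/(γ√K_a) = 2×17.8/(15.3×0.5577) = 4.172 m.
σ_a at base = K_a γ H − 2c√K_a = 0.3111×15.3×6.8 − 2×17.8×0.5577 = 12.51 kPa.
P_a = ½ × 12.51 × (H − z_c) = 0.5×12.51×2.628 = 16.44 kN/m.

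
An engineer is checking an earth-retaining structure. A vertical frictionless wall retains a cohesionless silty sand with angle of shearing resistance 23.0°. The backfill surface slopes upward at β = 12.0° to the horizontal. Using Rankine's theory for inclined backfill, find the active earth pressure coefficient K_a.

K_a = cos β · (cos β − √(cos²β − cos²φ)) / (cos β + √(cos²β − cos²φ)).
cos β = 0.9781, cos φ = 0.9205, √(cos²β − cos²φ) = 0.3308.
K_a = 0.9781 × (0.9781 − 0.3308)/(0.9781 + 0.3308) = 0.4837.

0.484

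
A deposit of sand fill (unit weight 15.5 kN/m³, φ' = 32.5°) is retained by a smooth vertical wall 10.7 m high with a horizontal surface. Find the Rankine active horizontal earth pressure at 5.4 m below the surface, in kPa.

25.2 kPa

K_a = (1 − sin φ)/(1 + sin φ) = 0.3010.
σ_h = K_a γ z = 0.3010 × 15.5 × 5.4 = 25.19 kPa.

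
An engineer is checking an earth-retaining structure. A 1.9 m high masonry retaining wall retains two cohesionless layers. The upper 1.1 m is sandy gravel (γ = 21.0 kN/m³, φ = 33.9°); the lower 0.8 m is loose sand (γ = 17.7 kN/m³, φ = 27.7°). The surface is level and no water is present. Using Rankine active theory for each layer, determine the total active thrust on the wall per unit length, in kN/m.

12.4 kN/m

K_a1 = tan²(45°−33.9°/2) = 0.2839; K_a2 = tan²(45°−27.7°/2) = 0.3653.
Layer 1: σ at base = K_a1 γ₁ h₁ = 6.558 kPa; P₁ = ½×6.558×1.1 = 3.607.
Layer 2: σ_v at top = γ₁h₁ = 23.10; σ_h top = K_a2×23.10 = 8.439; σ_h base = K_a2×(23.10+17.7×0.8) = 13.61.
P₂ = ½(8.439+13.61)×0.8 = 8.821. Total P_a = 3.607+8.821 = 12.43 kN/m.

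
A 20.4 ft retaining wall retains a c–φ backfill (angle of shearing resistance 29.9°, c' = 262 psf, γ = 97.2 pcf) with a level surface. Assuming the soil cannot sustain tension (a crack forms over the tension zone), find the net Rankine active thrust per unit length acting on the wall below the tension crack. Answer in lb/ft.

K_a = 0.3347; √K_a = 0.5785.
Tension-crack depth z_c = 2c/(γ√K_a) = 2×262/(97.2×0.5785) = 9.319 ft.
σ_a at base = K_a γ H − 2c√K_a = 0.3347×97.2×20.4 − 2×262×0.5785 = 360.5 psf.
P_a = ½ × 360.5 × (H − z_c) = 0.5×360.5×11.08 = 1997 lb/ft.

2000 lb/ft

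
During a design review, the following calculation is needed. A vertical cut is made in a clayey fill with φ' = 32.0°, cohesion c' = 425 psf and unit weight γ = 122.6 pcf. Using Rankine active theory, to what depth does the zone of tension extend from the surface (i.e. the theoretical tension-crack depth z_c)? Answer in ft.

12.5 ft

K_a = tan²(45° − 32.0°/2) = 0.3073; √K_a = 0.5543.
The active pressure is zero where K_a γ z = 2c√K_a, so z_c = 2c/(γ√K_a) = 2×425/(122.6×0.5543) = 12.51 ft.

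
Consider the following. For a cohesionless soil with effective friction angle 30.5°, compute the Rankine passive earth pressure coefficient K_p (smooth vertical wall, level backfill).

K_p = (1 + sin φ)/(1 − sin φ) = tan²(45° + 30.5°/2) = 3.061.

3.06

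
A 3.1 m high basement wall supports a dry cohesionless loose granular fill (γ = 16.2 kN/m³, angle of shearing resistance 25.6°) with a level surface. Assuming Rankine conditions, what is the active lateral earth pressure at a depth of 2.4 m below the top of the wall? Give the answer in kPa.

15.4 kPa

K_a = (1 − sin φ)/(1 + sin φ) = 0.3966.
σ_h = K_a γ z = 0.3966 × 16.2 × 2.4 = 15.42 kPa.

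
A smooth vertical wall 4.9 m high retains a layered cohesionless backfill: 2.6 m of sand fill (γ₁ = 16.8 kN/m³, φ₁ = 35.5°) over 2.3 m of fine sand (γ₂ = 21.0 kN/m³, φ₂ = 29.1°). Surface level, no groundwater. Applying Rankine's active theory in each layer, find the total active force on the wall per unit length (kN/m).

K_a1 = tan²(45°−35.5°/2) = 0.2653; K_a2 = tan²(45°−29.1°/2) = 0.3456.
Layer 1: σ at base = K_a1 γ₁ h₁ = 11.59 kPa; P₁ = ½×11.59×2.6 = 15.06.
Layer 2: σ_v at top = γ₁h₁ = 43.68; σ_h top = K_a2×43.68 = 15.10; σ_h base = K_a2×(43.68+21.0×2.3) = 31.79.
P₂ = ½(15.10+31.79)×2.3 = 53.92. Total P_a = 15.06+53.92 = 68.98 kN/m.

69.0 kN/m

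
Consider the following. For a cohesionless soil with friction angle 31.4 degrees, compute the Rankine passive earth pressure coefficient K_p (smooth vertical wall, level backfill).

3.18

K_p = (1 + sin φ)/(1 − sin φ) = tan²(45° + 31.4°/2) = 3.175.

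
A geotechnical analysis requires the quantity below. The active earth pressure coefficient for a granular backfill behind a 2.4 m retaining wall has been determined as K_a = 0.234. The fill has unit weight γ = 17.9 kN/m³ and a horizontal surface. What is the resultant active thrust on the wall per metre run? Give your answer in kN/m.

12.1 kN/m

P = ½ K_a γ H² = 0.5 × 0.234 × 17.9 × 2.4² = 12.06 kN/m.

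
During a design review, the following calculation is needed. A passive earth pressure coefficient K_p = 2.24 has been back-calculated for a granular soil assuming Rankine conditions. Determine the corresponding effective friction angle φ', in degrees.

22.5°

K_p = (1+sin φ)/(1−sin φ) ⇒ sin φ = (K_p − 1)/(K_p + 1) = 0.3827.
φ = arcsin(0.3827) = 22.50°.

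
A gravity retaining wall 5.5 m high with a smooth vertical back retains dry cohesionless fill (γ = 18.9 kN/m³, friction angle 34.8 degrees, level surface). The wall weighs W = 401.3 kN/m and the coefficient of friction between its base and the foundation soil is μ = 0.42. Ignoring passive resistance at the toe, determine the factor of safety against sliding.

2.16

K_a = tan²(45° − 34.8°/2) = 0.2733.
P_a = ½K_aγH² = 0.5×0.2733×18.9×5.5² = 78.13 kN/m, acting at H/3 = 1.833 m above the base.
FS_sliding = μW / P_a = 0.42×401.3 / 78.13 = 2.157.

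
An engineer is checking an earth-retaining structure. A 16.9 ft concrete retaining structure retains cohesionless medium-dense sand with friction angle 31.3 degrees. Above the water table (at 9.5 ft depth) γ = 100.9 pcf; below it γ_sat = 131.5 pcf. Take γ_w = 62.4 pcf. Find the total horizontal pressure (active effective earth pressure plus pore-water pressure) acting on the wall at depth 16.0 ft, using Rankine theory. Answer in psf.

851 psf

K_a = (1 − sin φ)/(1 + sin φ) = 0.3162.
γ' = 131.5 − 62.4 = 69.10 pcf.
Effective vertical stress at 16.0 ft: σ'_v = 100.9×9.5 + 69.10×6.50 = 1408 psf.
σ'_h = K_a σ'_v = 0.3162 × 1408 = 445.1 psf; u = γ_w × 6.50 = 405.6 psf.
Total σ_h = 445.1 + 405.6 = 850.7 psf.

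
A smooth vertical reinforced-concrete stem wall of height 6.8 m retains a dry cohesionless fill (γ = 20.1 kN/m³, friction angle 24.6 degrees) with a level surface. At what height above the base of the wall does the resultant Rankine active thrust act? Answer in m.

2.27 m

K_a = 0.4121.
The pressure distribution is triangular, so the resultant acts at H/3 above the base = 6.8/3 = 2.267 m.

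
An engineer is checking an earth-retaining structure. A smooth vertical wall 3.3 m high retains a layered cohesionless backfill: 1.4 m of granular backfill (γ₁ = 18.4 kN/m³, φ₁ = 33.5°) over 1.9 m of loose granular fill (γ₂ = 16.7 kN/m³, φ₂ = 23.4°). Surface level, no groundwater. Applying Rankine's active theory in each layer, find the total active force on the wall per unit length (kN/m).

39.3 kN/m

K_a1 = tan²(45°−33.5°/2) = 0.2887; K_a2 = tan²(45°−23.4°/2) = 0.4315.
Layer 1: σ at base = K_a1 γ₁ h₁ = 7.437 kPa; P₁ = ½×7.437×1.4 = 5.206.
Layer 2: σ_v at top = γ₁h₁ = 25.76; σ_h top = K_a2×25.76 = 11.12; σ_h base = K_a2×(25.76+16.7×1.9) = 24.81.
P₂ = ½(11.12+24.81)×1.9 = 34.13. Total P_a = 5.206+34.13 = 39.33 kN/m.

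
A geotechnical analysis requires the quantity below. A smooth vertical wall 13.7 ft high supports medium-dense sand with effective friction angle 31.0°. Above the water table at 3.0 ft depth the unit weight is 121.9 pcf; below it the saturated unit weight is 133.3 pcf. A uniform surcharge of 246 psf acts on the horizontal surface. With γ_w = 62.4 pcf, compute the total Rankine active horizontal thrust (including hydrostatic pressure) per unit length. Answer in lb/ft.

K_a = tan²(45° − φ/2) = 0.3201.
γ' = 133.3 − 62.4 = 70.90 pcf. h₂ = H − d_w = 10.7 ft.
σ'_h: at surface K_a·q = 78.74; at WT K_a(q+γd_w) = 195.8; at base K_a(q+γd_w+γ'h₂) = 438.6 psf.
P₁ = ½(78.74+195.8)×3.0 = 411.8; P₂ = ½(195.8+438.6)×10.7 = 3394; P_w = ½γ_w h₂² = 3572.
Total = 411.8+3394+3572 = 7378 lb/ft.

7380 lb/ft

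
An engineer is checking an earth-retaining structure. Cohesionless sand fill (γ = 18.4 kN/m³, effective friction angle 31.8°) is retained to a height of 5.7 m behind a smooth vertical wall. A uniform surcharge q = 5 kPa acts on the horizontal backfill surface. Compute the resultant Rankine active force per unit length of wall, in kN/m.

K_a = tan²(45° − φ/2) = 0.3098.
Soil triangle: ½ K_a γ H² = 0.5×0.3098×18.4×5.7² = 92.60 kN/m.
Surcharge rectangle: K_a q H = 0.3098×5×5.7 = 8.829 kN/m.
Total = 92.60 + 8.829 = 101.4 kN/m.

101 kN/m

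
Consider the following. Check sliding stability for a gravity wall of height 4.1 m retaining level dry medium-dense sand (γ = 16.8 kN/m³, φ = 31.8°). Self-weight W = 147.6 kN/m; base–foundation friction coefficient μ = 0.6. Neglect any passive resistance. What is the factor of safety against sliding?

K_a = tan²(45° − 31.8°/2) = 0.3098.
P_a = ½K_aγH² = 0.5×0.3098×16.8×4.1² = 43.74 kN/m, acting at H/3 = 1.367 m above the base.
FS_sliding = μW / P_a = 0.6×147.6 / 43.74 = 2.024.

2.02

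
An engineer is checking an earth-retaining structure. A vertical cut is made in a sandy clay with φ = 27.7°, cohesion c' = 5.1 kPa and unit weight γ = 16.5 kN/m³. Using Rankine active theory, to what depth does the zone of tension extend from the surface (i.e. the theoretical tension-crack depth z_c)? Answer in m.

K_a = tan²(45° − 27.7°/2) = 0.3653; √K_a = 0.6044.
The active pressure is zero where K_a γ z = 2c√K_a, so z_c = 2c/(γ√K_a) = 2×5.1/(16.5×0.6044) = 1.023 m.

1.02 m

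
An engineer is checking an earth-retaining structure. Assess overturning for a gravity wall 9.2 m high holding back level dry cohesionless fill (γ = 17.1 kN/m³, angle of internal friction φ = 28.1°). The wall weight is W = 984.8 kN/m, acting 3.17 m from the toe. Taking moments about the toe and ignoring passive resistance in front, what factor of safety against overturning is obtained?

3.91

K_a = tan²(45° − 28.1°/2) = 0.3596.
P_a = ½K_aγH² = 0.5×0.3596×17.1×9.2² = 260.2 kN/m, acting at H/3 = 3.067 m above the base.
Overturning moment M_o = P_a × H/3 = 260.2 × 3.067 = 798.1.
Resisting moment M_r = W × 3.17 = 984.8 × 3.17 = 3122.
FS_overturning = M_r/M_o = 3122/798.1 = 3.912.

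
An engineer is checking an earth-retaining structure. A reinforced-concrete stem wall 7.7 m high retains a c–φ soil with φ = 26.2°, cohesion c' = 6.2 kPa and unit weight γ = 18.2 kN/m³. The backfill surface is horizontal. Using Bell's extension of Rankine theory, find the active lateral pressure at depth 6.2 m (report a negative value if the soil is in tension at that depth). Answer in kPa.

36.0 kPa

K_a = (1 − sin φ)/(1 + sin φ) = 0.3874.
σ_a = K_a γ z − 2c√K_a = 0.3874×18.2×6.2 − 2×6.2×0.6224 = 36.00 kPa.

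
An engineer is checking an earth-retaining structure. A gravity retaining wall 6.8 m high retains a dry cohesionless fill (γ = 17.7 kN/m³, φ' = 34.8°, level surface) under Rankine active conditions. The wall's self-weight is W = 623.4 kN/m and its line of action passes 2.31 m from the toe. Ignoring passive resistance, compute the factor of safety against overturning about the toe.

5.68

K_a = tan²(45° − 34.8°/2) = 0.2733.
P_a = ½K_aγH² = 0.5×0.2733×17.7×6.8² = 111.8 kN/m, acting at H/3 = 2.267 m above the base.
Overturning moment M_o = P_a × H/3 = 111.8 × 2.267 = 253.5.
Resisting moment M_r = W × 2.31 = 623.4 × 2.31 = 1440.
FS_overturning = M_r/M_o = 1440/253.5 = 5.680.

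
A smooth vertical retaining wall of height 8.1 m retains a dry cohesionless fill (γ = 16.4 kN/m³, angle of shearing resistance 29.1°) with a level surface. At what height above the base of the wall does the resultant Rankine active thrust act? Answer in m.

2.70 m

K_a = 0.3456.
The pressure distribution is triangular, so the resultant acts at H/3 above the base = 8.1/3 = 2.700 m.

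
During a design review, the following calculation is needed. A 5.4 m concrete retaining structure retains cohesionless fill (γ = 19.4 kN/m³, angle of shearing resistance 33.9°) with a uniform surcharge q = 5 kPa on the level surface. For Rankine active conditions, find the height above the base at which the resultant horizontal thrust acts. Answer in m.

K_a = 0.2839.
Triangular part P₁ = ½K_aγH² = 80.30 at H/3 = 1.800 m; rectangular part P₂ = K_a q H = 7.665 at H/2 = 2.700 m.
ȳ = (P₁·1.800 + P₂·2.700)/(P₁+P₂) = 1.878 m.

1.88 m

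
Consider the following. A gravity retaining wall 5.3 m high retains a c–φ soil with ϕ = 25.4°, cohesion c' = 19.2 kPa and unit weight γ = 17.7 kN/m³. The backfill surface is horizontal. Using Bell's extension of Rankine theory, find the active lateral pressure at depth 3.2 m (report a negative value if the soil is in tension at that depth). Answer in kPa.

K_a = (1 − sin φ)/(1 + sin φ) = 0.3996.
σ_a = K_a γ z − 2c√K_a = 0.3996×17.7×3.2 − 2×19.2×0.6322 = -1.640 kPa.

-1.64 kPa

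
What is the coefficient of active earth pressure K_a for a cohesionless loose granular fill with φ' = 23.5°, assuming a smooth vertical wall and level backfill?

0.430

K_a = (1 − sin φ)/(1 + sin φ) = (1 − sin 23.5°)/(1 + sin 23.5°) = 0.4298.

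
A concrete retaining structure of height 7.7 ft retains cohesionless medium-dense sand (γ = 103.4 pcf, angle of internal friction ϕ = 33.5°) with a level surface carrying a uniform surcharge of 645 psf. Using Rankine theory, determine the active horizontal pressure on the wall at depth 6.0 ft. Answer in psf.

K_a = (1 − sin φ)/(1 + sin φ) = 0.2887.
σ_v = γz + q = 103.4 × 6.0 + 645 = 1265 psf.
σ_h = K_a σ_v = 0.2887 × 1265 = 365.3 psf.

365 psf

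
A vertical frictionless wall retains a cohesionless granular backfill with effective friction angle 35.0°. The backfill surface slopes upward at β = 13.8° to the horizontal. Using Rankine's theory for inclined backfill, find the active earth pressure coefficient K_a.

K_a = cos β · (cos β − √(cos²β − cos²φ)) / (cos β + √(cos²β − cos²φ)).
cos β = 0.9711, cos φ = 0.8192, √(cos²β − cos²φ) = 0.5216.
K_a = 0.9711 × (0.9711 − 0.5216)/(0.9711 + 0.5216) = 0.2924.

0.292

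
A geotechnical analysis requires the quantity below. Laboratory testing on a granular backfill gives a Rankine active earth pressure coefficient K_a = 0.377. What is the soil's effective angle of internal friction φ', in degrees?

K_a = tan²(45° − φ/2) ⇒ 45° − φ/2 = arctan(√0.377) = 31.55°.
φ = 2(45° − 31.55°) = 26.90°.

26.9°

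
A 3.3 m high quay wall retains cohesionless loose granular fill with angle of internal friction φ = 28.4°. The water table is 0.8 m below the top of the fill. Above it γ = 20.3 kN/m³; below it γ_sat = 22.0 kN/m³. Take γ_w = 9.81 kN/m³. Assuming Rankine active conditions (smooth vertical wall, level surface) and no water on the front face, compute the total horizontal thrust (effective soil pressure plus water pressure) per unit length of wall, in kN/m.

60.9 kN/m

K_a = tan²(45° − φ/2) = 0.3554.
γ' = 22.0 − 9.81 = 12.19 kN/m³. Depth below WT = 2.5 m.
σ'_h at WT = K_a γ d_w = 5.771 kPa; at base = 5.771 + K_a γ' × 2.5 = 16.60 kPa.
P₁ (0–0.8 m) = ½×5.771×0.8 = 2.308. P₂ (0.8–3.3 m) = ½(5.771+16.60)×2.5 = 27.96.
P_w = ½ γ_w h₂² = 0.5×9.81×2.5² = 30.66. Total = 2.308+27.96+30.66 = 60.93 kN/m.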